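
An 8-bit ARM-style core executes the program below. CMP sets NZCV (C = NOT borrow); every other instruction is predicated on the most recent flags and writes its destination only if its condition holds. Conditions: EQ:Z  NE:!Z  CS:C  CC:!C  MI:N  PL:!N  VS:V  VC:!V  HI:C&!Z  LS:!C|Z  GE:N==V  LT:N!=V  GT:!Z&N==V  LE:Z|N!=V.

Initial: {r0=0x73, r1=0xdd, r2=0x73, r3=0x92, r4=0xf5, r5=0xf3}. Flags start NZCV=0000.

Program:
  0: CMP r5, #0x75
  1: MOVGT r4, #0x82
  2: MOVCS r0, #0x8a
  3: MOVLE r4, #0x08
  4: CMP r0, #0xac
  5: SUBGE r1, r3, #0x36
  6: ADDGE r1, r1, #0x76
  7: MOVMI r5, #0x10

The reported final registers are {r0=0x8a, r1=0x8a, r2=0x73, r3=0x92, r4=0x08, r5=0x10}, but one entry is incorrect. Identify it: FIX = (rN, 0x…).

FIX = (r1, 0xdd)

[0] flags=0011 → (cmp)
[1] flags=0011 GT?F → skip
[2] flags=0011 CS?T → r0=0x8a
[3] flags=0011 LE?T → r4=0x08
[4] flags=1000 → (cmp)
[5] flags=1000 GE?F → skip
[6] flags=1000 GE?F → skip
[7] flags=1000 MI?T → r5=0x10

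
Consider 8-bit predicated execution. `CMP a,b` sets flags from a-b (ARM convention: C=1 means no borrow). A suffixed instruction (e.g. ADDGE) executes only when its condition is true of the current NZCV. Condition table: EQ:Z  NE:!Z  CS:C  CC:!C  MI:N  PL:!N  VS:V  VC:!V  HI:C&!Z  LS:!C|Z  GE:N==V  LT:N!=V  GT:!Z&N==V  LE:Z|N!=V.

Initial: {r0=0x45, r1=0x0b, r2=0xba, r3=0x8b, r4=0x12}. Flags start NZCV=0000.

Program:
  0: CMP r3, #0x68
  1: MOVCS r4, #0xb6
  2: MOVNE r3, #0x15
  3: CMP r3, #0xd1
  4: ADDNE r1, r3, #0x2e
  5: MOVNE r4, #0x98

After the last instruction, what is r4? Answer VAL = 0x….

[0] flags=0011 → (cmp)
[1] flags=0011 CS?T → r4=0xb6
[2] flags=0011 NE?T → r3=0x15
[3] flags=0000 → (cmp)
[4] flags=0000 NE?T → r1=0x43
[5] flags=0000 NE?T → r4=0x98

VAL = 0x98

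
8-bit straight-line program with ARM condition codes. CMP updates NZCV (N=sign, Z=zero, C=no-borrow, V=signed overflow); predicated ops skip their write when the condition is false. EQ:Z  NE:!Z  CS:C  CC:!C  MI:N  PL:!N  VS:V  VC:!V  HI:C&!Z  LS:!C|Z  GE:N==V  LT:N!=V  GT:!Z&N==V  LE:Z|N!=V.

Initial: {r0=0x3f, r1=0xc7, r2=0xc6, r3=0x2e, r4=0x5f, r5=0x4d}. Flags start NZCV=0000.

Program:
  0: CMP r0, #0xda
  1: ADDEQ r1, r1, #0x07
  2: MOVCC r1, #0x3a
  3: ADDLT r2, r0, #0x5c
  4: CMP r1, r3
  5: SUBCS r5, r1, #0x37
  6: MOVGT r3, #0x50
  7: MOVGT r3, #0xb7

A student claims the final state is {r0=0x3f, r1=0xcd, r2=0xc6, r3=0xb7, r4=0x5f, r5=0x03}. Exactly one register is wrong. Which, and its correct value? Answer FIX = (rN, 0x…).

0: ✓ CMP  NZCV=0000
1: · ADDEQ
2: ✓ MOVCC  r1←0x3a
3: · ADDLT
4: ✓ CMP  NZCV=0010
5: ✓ SUBCS  r5←0x03
6: ✓ MOVGT  r3←0x50
7: ✓ MOVGT  r3←0xb7

FIX = (r1, 0x3a)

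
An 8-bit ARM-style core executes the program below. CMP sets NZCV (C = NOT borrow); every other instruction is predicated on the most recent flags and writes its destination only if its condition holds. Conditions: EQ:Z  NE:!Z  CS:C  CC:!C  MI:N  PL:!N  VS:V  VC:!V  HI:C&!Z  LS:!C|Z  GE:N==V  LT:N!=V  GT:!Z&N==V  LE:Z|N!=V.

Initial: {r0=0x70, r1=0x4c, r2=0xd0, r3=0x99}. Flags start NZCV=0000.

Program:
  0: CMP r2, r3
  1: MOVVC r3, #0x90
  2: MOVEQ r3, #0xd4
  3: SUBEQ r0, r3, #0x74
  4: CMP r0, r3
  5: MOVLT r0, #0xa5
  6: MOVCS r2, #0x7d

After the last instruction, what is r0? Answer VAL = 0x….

0: ✓ CMP  NZCV=0010
1: ✓ MOVVC  r3←0x90
2: · MOVEQ
3: · SUBEQ
4: ✓ CMP  NZCV=1001
5: · MOVLT
6: · MOVCS

VAL = 0x70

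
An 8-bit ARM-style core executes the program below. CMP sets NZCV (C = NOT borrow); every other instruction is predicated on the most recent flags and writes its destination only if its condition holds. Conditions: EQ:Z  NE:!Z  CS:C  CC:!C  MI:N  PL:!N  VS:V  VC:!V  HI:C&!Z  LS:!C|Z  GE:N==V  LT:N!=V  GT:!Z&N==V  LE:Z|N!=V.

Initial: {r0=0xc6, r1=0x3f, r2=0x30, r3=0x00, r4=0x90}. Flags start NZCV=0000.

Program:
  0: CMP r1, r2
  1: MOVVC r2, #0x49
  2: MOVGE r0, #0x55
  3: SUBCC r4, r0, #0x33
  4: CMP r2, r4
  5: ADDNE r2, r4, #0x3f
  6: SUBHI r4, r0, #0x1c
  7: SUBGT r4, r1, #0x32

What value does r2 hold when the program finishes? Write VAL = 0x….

VAL = 0xcf

0: ✓ CMP  NZCV=0010
1: ✓ MOVVC  r2←0x49
2: ✓ MOVGE  r0←0x55
3: · SUBCC
4: ✓ CMP  NZCV=1001
5: ✓ ADDNE  r2←0xcf
6: · SUBHI
7: ✓ SUBGT  r4←0x0d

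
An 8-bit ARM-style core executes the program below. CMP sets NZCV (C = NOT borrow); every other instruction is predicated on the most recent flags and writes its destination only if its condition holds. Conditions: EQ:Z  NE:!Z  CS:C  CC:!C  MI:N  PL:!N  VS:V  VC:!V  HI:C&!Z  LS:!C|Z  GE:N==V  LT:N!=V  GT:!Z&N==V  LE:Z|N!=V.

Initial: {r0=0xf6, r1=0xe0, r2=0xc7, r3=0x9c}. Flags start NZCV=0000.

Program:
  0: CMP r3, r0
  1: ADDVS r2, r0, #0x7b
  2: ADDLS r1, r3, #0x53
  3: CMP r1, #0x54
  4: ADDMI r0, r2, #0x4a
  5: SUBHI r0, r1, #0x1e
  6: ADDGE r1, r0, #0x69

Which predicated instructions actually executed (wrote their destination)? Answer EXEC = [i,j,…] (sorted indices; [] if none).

0: ✓ CMP  NZCV=1000
1: · ADDVS
2: ✓ ADDLS  r1←0xef
3: ✓ CMP  NZCV=1010
4: ✓ ADDMI  r0←0x11
5: ✓ SUBHI  r0←0xd1
6: · ADDGE

EXEC = [2,4,5]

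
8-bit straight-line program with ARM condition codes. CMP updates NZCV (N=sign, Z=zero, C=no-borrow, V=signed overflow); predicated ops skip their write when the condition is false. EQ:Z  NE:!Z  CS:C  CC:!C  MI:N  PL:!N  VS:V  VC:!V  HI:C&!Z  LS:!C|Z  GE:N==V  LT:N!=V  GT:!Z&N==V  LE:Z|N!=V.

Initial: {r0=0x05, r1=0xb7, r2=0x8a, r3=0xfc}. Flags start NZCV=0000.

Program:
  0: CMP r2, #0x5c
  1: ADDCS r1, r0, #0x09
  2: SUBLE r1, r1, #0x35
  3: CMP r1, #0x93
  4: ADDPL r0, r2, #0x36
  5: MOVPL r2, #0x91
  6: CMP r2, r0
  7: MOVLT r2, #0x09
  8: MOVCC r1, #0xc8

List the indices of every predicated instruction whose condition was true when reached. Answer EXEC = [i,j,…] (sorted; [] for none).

[0] flags=0011 → (cmp)
[1] flags=0011 CS?T → r1=0x0e
[2] flags=0011 LE?T → r1=0xd9
[3] flags=0010 → (cmp)
[4] flags=0010 PL?T → r0=0xc0
[5] flags=0010 PL?T → r2=0x91
[6] flags=1000 → (cmp)
[7] flags=1000 LT?T → r2=0x09
[8] flags=1000 CC?T → r1=0xc8

EXEC = [1,2,4,5,7,8]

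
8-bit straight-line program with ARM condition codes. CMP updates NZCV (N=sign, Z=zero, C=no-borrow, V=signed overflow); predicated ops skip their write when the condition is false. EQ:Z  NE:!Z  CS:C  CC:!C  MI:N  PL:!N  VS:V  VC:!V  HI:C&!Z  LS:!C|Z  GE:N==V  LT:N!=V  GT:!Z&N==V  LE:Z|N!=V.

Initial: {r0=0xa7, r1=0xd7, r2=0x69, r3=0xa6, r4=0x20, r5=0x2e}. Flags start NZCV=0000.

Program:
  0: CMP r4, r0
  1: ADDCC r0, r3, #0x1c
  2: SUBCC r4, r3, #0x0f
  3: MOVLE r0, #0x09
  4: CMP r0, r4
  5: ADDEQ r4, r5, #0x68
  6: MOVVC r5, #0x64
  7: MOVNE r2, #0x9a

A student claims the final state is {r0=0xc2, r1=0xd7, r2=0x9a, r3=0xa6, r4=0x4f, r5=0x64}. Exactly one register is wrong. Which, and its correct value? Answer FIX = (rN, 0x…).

FIX = (r4, 0x97)

0: ✓ CMP  NZCV=0000
1: ✓ ADDCC  r0←0xc2
2: ✓ SUBCC  r4←0x97
3: · MOVLE
4: ✓ CMP  NZCV=0010
5: · ADDEQ
6: ✓ MOVVC  r5←0x64
7: ✓ MOVNE  r2←0x9a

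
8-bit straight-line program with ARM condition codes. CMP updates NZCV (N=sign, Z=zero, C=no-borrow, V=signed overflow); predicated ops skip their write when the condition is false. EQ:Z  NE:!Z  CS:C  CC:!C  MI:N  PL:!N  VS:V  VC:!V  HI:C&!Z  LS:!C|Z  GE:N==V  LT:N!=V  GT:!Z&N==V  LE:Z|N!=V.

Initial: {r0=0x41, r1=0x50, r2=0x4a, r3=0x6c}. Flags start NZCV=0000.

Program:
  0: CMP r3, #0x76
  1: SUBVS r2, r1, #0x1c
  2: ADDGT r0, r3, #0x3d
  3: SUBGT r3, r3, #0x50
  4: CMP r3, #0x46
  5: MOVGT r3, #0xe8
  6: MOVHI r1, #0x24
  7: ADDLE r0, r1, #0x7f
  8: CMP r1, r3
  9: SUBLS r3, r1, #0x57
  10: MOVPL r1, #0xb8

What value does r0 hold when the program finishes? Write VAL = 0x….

[0] flags=1000 → (cmp)
[1] flags=1000 VS?F → skip
[2] flags=1000 GT?F → skip
[3] flags=1000 GT?F → skip
[4] flags=0010 → (cmp)
[5] flags=0010 GT?T → r3=0xe8
[6] flags=0010 HI?T → r1=0x24
[7] flags=0010 LE?F → skip
[8] flags=0000 → (cmp)
[9] flags=0000 LS?T → r3=0xcd
[10] flags=0000 PL?T → r1=0xb8

VAL = 0x41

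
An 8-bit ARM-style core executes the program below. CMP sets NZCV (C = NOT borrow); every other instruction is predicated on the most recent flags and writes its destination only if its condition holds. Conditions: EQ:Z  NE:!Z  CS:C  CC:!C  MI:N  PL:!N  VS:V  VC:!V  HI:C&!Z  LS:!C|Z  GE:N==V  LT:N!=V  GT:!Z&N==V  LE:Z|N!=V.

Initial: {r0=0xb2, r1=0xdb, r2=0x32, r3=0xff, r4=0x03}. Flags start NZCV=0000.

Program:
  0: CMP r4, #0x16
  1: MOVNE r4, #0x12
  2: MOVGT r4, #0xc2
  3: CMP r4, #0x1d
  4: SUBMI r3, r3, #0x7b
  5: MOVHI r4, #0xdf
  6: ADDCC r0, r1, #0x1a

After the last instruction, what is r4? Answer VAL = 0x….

0: ✓ CMP  NZCV=1000
1: ✓ MOVNE  r4←0x12
2: · MOVGT
3: ✓ CMP  NZCV=1000
4: ✓ SUBMI  r3←0x84
5: · MOVHI
6: ✓ ADDCC  r0←0xf5

VAL = 0x12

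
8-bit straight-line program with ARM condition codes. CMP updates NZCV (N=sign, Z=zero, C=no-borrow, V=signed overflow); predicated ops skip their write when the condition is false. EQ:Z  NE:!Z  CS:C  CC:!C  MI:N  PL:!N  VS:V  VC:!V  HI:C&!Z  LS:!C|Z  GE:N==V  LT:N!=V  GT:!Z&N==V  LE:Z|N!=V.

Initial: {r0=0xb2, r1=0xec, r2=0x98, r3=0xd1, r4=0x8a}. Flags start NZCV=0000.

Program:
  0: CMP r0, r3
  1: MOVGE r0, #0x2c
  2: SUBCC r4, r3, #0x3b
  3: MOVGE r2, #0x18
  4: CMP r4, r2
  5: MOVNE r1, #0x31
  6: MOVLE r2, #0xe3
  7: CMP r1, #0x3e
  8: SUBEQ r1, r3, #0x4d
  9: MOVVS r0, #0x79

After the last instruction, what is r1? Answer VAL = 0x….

0: ✓ CMP  NZCV=1000
1: · MOVGE
2: ✓ SUBCC  r4←0x96
3: · MOVGE
4: ✓ CMP  NZCV=1000
5: ✓ MOVNE  r1←0x31
6: ✓ MOVLE  r2←0xe3
7: ✓ CMP  NZCV=1000
8: · SUBEQ
9: · MOVVS

VAL = 0x31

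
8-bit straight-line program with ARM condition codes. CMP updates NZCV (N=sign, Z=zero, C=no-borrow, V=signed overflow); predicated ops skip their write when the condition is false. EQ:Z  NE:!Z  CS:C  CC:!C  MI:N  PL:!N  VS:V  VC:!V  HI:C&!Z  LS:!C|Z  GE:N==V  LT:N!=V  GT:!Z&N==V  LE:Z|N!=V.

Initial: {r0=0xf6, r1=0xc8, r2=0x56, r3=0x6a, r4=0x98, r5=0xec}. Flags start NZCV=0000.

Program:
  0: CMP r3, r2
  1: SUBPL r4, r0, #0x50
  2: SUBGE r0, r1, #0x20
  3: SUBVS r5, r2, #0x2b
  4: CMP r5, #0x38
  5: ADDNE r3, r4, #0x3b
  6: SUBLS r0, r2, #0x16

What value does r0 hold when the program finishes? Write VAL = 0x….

VAL = 0xa8

[0] flags=0010 → (cmp)
[1] flags=0010 PL?T → r4=0xa6
[2] flags=0010 GE?T → r0=0xa8
[3] flags=0010 VS?F → skip
[4] flags=1010 → (cmp)
[5] flags=1010 NE?T → r3=0xe1
[6] flags=1010 LS?F → skip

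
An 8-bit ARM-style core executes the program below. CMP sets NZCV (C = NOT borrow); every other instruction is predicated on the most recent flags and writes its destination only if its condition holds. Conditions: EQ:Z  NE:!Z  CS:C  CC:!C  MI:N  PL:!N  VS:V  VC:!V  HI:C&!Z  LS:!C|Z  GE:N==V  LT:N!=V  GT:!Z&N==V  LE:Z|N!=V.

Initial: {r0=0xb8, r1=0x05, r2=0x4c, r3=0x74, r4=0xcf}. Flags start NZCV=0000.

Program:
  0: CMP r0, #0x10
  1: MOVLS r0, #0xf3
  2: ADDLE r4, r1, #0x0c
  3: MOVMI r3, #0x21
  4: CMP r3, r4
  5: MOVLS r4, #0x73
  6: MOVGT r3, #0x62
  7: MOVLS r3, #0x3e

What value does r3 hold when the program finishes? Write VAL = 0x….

0: ✓ CMP  NZCV=1010
1: · MOVLS
2: ✓ ADDLE  r4←0x11
3: ✓ MOVMI  r3←0x21
4: ✓ CMP  NZCV=0010
5: · MOVLS
6: ✓ MOVGT  r3←0x62
7: · MOVLS

VAL = 0x62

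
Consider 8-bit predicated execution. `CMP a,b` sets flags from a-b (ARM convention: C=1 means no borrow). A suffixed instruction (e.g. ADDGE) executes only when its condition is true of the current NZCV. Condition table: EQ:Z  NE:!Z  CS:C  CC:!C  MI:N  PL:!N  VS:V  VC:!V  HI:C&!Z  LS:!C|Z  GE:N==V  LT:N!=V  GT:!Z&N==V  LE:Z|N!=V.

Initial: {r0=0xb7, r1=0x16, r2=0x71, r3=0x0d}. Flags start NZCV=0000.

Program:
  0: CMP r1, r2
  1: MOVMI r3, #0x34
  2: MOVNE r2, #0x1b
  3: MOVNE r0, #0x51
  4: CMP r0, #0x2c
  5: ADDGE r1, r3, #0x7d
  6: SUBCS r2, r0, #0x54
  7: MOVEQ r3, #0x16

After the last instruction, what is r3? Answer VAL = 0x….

VAL = 0x34

[0] flags=1000 → (cmp)
[1] flags=1000 MI?T → r3=0x34
[2] flags=1000 NE?T → r2=0x1b
[3] flags=1000 NE?T → r0=0x51
[4] flags=0010 → (cmp)
[5] flags=0010 GE?T → r1=0xb1
[6] flags=0010 CS?T → r2=0xfd
[7] flags=0010 EQ?F → skip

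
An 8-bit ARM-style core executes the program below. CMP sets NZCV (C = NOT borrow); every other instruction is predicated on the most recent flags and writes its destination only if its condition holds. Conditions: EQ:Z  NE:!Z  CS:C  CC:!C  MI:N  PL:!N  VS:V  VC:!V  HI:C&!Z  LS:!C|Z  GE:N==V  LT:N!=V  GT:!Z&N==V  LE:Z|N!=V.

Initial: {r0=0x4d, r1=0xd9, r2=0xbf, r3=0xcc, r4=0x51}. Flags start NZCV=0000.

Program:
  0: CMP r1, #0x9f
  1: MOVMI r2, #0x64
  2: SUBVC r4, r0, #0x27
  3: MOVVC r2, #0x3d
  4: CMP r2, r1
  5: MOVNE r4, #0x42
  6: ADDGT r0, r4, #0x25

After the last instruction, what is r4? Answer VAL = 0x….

[0] flags=0010 → (cmp)
[1] flags=0010 MI?F → skip
[2] flags=0010 VC?T → r4=0x26
[3] flags=0010 VC?T → r2=0x3d
[4] flags=0000 → (cmp)
[5] flags=0000 NE?T → r4=0x42
[6] flags=0000 GT?T → r0=0x67

VAL = 0x42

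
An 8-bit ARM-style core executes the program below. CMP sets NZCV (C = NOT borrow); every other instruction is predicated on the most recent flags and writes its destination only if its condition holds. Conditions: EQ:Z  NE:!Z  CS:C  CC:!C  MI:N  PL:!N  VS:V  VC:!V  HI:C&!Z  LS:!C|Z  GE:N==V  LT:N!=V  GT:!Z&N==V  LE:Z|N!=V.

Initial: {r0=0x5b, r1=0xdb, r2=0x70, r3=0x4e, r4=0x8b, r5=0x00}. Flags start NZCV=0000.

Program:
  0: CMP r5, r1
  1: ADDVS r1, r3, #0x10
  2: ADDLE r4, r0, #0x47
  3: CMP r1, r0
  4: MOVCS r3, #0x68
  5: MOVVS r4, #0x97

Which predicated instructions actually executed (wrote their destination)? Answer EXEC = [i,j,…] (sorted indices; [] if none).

EXEC = [4]

0: ✓ CMP  NZCV=0000
1: · ADDVS
2: · ADDLE
3: ✓ CMP  NZCV=1010
4: ✓ MOVCS  r3←0x68
5: · MOVVS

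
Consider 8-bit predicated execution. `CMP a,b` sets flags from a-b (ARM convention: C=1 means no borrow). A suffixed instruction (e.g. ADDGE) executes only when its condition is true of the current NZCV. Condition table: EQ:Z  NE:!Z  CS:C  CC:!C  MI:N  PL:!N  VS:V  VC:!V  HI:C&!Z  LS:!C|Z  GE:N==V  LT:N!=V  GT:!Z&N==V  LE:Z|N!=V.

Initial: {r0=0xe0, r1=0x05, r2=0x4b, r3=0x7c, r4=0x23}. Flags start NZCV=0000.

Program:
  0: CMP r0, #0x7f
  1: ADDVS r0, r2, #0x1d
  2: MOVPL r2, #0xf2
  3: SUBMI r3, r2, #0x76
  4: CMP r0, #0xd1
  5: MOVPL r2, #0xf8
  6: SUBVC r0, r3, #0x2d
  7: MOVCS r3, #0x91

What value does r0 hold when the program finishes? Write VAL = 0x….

VAL = 0x68

[0] flags=0011 → (cmp)
[1] flags=0011 VS?T → r0=0x68
[2] flags=0011 PL?T → r2=0xf2
[3] flags=0011 MI?F → skip
[4] flags=1001 → (cmp)
[5] flags=1001 PL?F → skip
[6] flags=1001 VC?F → skip
[7] flags=1001 CS?F → skip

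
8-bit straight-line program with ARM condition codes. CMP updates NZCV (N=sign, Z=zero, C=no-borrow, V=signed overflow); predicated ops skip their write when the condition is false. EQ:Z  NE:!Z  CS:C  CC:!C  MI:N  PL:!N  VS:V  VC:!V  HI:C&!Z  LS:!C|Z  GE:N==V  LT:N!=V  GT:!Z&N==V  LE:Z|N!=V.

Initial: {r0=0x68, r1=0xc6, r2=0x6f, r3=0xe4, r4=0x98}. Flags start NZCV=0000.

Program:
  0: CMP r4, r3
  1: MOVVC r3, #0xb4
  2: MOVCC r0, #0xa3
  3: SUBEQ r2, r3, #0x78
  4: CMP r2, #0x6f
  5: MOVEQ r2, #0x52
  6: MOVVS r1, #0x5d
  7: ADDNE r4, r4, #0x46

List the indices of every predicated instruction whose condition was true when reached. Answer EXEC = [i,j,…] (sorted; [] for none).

0: ✓ CMP  NZCV=1000
1: ✓ MOVVC  r3←0xb4
2: ✓ MOVCC  r0←0xa3
3: · SUBEQ
4: ✓ CMP  NZCV=0110
5: ✓ MOVEQ  r2←0x52
6: · MOVVS
7: · ADDNE

EXEC = [1,2,5]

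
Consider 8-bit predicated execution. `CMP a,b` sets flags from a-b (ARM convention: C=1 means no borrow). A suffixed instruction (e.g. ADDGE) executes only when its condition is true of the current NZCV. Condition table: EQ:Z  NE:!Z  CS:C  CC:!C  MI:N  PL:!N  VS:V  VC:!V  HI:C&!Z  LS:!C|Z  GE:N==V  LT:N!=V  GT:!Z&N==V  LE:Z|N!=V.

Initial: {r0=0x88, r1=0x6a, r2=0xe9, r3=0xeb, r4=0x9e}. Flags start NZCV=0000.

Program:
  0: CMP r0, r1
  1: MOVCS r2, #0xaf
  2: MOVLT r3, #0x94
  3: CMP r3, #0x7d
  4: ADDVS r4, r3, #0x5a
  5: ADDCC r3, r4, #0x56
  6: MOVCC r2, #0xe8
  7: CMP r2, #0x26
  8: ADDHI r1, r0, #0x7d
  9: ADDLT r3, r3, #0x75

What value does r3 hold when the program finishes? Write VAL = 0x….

VAL = 0x09

[0] flags=0011 → (cmp)
[1] flags=0011 CS?T → r2=0xaf
[2] flags=0011 LT?T → r3=0x94
[3] flags=0011 → (cmp)
[4] flags=0011 VS?T → r4=0xee
[5] flags=0011 CC?F → skip
[6] flags=0011 CC?F → skip
[7] flags=1010 → (cmp)
[8] flags=1010 HI?T → r1=0x05
[9] flags=1010 LT?T → r3=0x09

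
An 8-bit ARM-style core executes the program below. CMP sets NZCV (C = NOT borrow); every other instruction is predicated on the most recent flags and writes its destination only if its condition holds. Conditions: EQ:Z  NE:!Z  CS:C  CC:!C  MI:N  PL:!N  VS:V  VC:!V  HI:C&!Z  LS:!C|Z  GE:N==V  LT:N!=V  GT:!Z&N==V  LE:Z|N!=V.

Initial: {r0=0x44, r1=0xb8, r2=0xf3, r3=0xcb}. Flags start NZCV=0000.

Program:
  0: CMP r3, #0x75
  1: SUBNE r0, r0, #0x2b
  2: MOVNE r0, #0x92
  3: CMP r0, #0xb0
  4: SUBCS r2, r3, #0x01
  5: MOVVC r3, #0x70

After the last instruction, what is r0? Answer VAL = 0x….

VAL = 0x92

0: ✓ CMP  NZCV=0011
1: ✓ SUBNE  r0←0x19
2: ✓ MOVNE  r0←0x92
3: ✓ CMP  NZCV=1000
4: · SUBCS
5: ✓ MOVVC  r3←0x70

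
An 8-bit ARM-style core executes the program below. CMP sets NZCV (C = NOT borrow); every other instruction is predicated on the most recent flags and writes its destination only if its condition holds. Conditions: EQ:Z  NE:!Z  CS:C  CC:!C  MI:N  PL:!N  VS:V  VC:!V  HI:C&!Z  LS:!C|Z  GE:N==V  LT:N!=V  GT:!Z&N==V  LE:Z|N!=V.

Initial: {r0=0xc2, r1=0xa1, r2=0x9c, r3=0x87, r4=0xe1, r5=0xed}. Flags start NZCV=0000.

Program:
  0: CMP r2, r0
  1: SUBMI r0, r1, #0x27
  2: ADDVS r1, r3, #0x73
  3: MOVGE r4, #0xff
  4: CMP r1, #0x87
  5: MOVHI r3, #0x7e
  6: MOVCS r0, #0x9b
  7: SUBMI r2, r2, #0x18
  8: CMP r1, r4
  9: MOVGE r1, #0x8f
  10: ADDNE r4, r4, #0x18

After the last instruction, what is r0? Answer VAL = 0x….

VAL = 0x9b

[0] flags=1000 → (cmp)
[1] flags=1000 MI?T → r0=0x7a
[2] flags=1000 VS?F → skip
[3] flags=1000 GE?F → skip
[4] flags=0010 → (cmp)
[5] flags=0010 HI?T → r3=0x7e
[6] flags=0010 CS?T → r0=0x9b
[7] flags=0010 MI?F → skip
[8] flags=1000 → (cmp)
[9] flags=1000 GE?F → skip
[10] flags=1000 NE?T → r4=0xf9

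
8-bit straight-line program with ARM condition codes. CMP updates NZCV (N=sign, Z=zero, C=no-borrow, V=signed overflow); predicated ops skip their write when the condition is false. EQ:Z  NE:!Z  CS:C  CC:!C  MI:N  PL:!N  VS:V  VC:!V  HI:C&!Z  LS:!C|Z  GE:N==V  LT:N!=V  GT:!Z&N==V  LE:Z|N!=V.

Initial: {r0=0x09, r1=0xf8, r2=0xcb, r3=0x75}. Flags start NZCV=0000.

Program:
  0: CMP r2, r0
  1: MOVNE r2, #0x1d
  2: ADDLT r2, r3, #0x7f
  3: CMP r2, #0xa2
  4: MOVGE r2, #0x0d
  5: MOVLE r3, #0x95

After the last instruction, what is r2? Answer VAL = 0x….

VAL = 0x0d

0: ✓ CMP  NZCV=1010
1: ✓ MOVNE  r2←0x1d
2: ✓ ADDLT  r2←0xf4
3: ✓ CMP  NZCV=0010
4: ✓ MOVGE  r2←0x0d
5: · MOVLE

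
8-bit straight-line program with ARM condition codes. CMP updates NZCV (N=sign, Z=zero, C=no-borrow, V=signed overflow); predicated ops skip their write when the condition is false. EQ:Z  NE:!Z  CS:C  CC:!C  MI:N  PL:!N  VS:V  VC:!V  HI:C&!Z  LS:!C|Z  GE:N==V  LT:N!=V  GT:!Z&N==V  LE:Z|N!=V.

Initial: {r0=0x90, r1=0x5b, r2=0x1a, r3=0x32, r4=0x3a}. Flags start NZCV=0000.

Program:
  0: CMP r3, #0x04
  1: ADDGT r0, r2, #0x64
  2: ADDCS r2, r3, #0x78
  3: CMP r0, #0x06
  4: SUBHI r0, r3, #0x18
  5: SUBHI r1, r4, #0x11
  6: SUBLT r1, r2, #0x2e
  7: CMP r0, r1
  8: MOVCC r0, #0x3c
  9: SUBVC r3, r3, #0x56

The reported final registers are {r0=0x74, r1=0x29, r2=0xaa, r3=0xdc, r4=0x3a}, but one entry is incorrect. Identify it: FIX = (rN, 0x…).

[0] flags=0010 → (cmp)
[1] flags=0010 GT?T → r0=0x7e
[2] flags=0010 CS?T → r2=0xaa
[3] flags=0010 → (cmp)
[4] flags=0010 HI?T → r0=0x1a
[5] flags=0010 HI?T → r1=0x29
[6] flags=0010 LT?F → skip
[7] flags=1000 → (cmp)
[8] flags=1000 CC?T → r0=0x3c
[9] flags=1000 VC?T → r3=0xdc

FIX = (r0, 0x3c)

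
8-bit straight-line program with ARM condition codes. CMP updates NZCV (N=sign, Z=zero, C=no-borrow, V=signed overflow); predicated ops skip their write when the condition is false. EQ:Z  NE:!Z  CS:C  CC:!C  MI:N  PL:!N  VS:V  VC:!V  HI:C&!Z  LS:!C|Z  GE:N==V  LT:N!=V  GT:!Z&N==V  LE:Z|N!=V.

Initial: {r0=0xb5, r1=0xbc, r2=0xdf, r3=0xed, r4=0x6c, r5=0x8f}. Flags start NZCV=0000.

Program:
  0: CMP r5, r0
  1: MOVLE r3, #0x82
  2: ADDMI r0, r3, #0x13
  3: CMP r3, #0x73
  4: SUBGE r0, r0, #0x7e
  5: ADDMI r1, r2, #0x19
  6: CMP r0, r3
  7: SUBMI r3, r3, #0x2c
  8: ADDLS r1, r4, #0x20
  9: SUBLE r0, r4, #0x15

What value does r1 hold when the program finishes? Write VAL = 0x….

[0] flags=1000 → (cmp)
[1] flags=1000 LE?T → r3=0x82
[2] flags=1000 MI?T → r0=0x95
[3] flags=0011 → (cmp)
[4] flags=0011 GE?F → skip
[5] flags=0011 MI?F → skip
[6] flags=0010 → (cmp)
[7] flags=0010 MI?F → skip
[8] flags=0010 LS?F → skip
[9] flags=0010 LE?F → skip

VAL = 0xbc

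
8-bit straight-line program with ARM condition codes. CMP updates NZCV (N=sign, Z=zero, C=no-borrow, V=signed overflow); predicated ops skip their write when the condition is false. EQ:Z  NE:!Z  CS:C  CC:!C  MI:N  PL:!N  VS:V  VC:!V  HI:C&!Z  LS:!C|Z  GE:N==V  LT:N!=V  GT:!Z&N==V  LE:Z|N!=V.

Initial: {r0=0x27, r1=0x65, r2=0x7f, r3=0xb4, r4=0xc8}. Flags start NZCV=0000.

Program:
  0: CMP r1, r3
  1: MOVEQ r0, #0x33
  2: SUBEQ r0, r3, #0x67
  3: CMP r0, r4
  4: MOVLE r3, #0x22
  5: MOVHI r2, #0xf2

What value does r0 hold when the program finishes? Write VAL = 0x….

VAL = 0x27

[0] flags=1001 → (cmp)
[1] flags=1001 EQ?F → skip
[2] flags=1001 EQ?F → skip
[3] flags=0000 → (cmp)
[4] flags=0000 LE?F → skip
[5] flags=0000 HI?F → skip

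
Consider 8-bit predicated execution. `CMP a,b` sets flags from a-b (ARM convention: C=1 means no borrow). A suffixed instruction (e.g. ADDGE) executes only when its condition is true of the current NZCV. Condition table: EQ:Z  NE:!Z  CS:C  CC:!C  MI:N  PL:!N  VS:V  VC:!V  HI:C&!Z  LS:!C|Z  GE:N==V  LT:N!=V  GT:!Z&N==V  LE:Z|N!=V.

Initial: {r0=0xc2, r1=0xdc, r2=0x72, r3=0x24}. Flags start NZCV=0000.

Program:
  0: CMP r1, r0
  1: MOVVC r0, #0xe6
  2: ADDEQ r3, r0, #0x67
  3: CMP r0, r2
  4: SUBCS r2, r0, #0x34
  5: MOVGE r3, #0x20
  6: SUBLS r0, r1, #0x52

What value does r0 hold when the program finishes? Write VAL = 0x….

0: ✓ CMP  NZCV=0010
1: ✓ MOVVC  r0←0xe6
2: · ADDEQ
3: ✓ CMP  NZCV=0011
4: ✓ SUBCS  r2←0xb2
5: · MOVGE
6: · SUBLS

VAL = 0xe6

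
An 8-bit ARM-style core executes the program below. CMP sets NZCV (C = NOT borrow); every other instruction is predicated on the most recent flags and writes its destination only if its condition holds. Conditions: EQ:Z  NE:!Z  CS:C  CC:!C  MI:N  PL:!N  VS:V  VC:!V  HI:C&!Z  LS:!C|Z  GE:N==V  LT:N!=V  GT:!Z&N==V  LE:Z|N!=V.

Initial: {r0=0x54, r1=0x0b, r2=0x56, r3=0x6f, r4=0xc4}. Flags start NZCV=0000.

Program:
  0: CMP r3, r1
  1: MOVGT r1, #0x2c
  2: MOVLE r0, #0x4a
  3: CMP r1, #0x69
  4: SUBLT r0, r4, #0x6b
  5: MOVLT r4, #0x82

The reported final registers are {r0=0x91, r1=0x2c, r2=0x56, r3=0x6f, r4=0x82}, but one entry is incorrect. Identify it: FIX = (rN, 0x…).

FIX = (r0, 0x59)

0: ✓ CMP  NZCV=0010
1: ✓ MOVGT  r1←0x2c
2: · MOVLE
3: ✓ CMP  NZCV=1000
4: ✓ SUBLT  r0←0x59
5: ✓ MOVLT  r4←0x82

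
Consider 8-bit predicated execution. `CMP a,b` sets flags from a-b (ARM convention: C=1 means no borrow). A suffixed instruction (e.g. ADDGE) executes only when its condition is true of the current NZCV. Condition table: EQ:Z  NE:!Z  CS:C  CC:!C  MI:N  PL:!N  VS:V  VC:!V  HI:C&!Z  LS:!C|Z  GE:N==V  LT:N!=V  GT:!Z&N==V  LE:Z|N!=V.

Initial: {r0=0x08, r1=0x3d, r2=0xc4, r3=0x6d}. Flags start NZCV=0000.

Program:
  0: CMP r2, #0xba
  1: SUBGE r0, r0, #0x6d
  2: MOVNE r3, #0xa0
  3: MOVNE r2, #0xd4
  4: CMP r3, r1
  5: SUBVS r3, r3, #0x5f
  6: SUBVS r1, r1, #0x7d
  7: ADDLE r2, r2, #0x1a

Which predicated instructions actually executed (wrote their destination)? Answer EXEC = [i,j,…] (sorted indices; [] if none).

[0] flags=0010 → (cmp)
[1] flags=0010 GE?T → r0=0x9b
[2] flags=0010 NE?T → r3=0xa0
[3] flags=0010 NE?T → r2=0xd4
[4] flags=0011 → (cmp)
[5] flags=0011 VS?T → r3=0x41
[6] flags=0011 VS?T → r1=0xc0
[7] flags=0011 LE?T → r2=0xee

EXEC = [1,2,3,5,6,7]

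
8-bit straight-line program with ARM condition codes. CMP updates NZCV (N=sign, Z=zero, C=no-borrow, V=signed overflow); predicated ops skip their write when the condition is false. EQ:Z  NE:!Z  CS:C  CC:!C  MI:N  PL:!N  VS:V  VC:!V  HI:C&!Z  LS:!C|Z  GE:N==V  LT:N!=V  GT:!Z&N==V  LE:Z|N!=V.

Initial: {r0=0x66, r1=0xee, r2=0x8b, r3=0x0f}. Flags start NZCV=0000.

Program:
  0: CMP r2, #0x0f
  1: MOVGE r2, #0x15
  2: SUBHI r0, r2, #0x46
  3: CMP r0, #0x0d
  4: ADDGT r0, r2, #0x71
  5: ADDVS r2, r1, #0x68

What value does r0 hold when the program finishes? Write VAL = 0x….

[0] flags=0011 → (cmp)
[1] flags=0011 GE?F → skip
[2] flags=0011 HI?T → r0=0x45
[3] flags=0010 → (cmp)
[4] flags=0010 GT?T → r0=0xfc
[5] flags=0010 VS?F → skip

VAL = 0xfc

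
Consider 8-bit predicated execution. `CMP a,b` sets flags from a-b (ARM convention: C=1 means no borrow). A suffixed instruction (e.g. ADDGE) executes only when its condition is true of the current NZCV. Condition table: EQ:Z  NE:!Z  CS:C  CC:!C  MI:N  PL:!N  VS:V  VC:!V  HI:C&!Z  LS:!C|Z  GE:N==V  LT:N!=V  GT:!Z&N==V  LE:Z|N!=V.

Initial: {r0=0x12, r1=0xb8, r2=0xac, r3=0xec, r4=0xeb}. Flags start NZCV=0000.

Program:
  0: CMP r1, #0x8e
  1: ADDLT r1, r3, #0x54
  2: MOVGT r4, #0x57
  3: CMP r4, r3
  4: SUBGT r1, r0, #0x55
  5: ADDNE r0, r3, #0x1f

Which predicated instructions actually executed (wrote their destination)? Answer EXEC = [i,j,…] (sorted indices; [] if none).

EXEC = [2,4,5]

0: ✓ CMP  NZCV=0010
1: · ADDLT
2: ✓ MOVGT  r4←0x57
3: ✓ CMP  NZCV=0000
4: ✓ SUBGT  r1←0xbd
5: ✓ ADDNE  r0←0x0b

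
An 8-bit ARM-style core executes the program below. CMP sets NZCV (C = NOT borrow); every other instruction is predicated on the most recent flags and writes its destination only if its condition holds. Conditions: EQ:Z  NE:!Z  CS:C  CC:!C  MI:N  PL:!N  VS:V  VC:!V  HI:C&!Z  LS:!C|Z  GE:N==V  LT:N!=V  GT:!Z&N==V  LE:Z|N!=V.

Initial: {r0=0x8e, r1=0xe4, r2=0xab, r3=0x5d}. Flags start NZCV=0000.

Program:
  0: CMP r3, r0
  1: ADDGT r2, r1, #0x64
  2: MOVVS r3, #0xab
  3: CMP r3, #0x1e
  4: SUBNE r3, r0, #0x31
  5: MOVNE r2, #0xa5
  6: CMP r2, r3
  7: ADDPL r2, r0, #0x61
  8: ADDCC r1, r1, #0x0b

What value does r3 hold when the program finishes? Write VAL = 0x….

VAL = 0x5d

0: ✓ CMP  NZCV=1001
1: ✓ ADDGT  r2←0x48
2: ✓ MOVVS  r3←0xab
3: ✓ CMP  NZCV=1010
4: ✓ SUBNE  r3←0x5d
5: ✓ MOVNE  r2←0xa5
6: ✓ CMP  NZCV=0011
7: ✓ ADDPL  r2←0xef
8: · ADDCC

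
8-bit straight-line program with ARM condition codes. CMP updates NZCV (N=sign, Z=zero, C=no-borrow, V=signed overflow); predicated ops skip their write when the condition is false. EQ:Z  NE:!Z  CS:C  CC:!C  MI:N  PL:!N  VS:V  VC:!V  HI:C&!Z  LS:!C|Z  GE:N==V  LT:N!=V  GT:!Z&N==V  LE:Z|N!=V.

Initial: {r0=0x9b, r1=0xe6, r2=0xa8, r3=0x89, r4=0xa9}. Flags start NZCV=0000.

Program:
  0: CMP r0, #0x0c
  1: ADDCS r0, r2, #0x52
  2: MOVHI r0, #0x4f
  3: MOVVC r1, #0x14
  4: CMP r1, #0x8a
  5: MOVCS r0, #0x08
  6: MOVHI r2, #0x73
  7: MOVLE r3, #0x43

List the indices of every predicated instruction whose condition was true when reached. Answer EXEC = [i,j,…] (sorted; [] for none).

EXEC = [1,2,3]

0: ✓ CMP  NZCV=1010
1: ✓ ADDCS  r0←0xfa
2: ✓ MOVHI  r0←0x4f
3: ✓ MOVVC  r1←0x14
4: ✓ CMP  NZCV=1001
5: · MOVCS
6: · MOVHI
7: · MOVLE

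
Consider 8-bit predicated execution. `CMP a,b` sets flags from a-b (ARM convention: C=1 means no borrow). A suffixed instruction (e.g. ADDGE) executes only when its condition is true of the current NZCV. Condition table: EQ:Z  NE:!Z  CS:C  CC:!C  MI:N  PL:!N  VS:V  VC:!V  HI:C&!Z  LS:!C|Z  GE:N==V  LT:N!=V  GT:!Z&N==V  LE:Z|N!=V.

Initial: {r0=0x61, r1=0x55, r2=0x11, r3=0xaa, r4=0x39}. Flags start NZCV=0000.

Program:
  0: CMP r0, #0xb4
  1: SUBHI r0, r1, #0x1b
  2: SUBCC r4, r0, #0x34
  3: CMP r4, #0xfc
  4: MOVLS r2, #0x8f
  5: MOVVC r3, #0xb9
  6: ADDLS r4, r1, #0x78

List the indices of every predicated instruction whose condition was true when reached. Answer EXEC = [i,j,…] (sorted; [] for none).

[0] flags=1001 → (cmp)
[1] flags=1001 HI?F → skip
[2] flags=1001 CC?T → r4=0x2d
[3] flags=0000 → (cmp)
[4] flags=0000 LS?T → r2=0x8f
[5] flags=0000 VC?T → r3=0xb9
[6] flags=0000 LS?T → r4=0xcd

EXEC = [2,4,5,6]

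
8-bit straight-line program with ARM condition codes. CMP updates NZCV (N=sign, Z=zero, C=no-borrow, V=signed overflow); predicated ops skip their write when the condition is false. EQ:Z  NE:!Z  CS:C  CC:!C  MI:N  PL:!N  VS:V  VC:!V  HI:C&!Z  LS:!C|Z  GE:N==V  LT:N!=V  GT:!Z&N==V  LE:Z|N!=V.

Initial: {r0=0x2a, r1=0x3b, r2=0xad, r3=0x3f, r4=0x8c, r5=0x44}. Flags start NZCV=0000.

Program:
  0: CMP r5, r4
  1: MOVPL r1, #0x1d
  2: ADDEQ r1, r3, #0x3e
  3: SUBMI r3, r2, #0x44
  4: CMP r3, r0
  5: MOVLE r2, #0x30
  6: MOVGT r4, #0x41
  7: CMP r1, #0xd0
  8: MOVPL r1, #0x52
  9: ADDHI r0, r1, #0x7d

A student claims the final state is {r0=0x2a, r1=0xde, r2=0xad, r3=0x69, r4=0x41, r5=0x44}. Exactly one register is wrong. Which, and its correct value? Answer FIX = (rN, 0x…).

0: ✓ CMP  NZCV=1001
1: · MOVPL
2: · ADDEQ
3: ✓ SUBMI  r3←0x69
4: ✓ CMP  NZCV=0010
5: · MOVLE
6: ✓ MOVGT  r4←0x41
7: ✓ CMP  NZCV=0000
8: ✓ MOVPL  r1←0x52
9: · ADDHI

FIX = (r1, 0x52)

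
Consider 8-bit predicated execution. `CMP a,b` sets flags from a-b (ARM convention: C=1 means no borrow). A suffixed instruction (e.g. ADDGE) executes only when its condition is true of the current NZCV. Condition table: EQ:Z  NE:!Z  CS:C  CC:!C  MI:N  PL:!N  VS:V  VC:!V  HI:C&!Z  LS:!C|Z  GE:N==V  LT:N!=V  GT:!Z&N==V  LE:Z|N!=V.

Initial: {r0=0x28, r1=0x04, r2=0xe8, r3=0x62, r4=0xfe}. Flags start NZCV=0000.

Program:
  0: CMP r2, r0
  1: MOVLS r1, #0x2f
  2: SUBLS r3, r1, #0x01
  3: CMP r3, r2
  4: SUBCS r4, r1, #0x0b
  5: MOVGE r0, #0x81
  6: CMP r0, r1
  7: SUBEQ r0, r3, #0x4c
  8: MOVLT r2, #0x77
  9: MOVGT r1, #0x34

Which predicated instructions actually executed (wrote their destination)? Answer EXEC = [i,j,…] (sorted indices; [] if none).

0: ✓ CMP  NZCV=1010
1: · MOVLS
2: · SUBLS
3: ✓ CMP  NZCV=0000
4: · SUBCS
5: ✓ MOVGE  r0←0x81
6: ✓ CMP  NZCV=0011
7: · SUBEQ
8: ✓ MOVLT  r2←0x77
9: · MOVGT

EXEC = [5,8]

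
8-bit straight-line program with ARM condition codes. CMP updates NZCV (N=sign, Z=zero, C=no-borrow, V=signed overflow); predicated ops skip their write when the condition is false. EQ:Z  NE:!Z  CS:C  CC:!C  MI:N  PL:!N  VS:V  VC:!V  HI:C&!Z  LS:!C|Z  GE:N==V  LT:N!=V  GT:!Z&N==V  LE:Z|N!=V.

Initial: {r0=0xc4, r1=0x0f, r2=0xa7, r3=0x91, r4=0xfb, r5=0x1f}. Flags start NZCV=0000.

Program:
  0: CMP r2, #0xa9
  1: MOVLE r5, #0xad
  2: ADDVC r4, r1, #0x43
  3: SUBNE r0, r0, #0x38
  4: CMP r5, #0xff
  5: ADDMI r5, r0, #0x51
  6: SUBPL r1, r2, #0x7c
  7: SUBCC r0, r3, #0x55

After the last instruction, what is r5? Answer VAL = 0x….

VAL = 0xdd

0: ✓ CMP  NZCV=1000
1: ✓ MOVLE  r5←0xad
2: ✓ ADDVC  r4←0x52
3: ✓ SUBNE  r0←0x8c
4: ✓ CMP  NZCV=1000
5: ✓ ADDMI  r5←0xdd
6: · SUBPL
7: ✓ SUBCC  r0←0x3c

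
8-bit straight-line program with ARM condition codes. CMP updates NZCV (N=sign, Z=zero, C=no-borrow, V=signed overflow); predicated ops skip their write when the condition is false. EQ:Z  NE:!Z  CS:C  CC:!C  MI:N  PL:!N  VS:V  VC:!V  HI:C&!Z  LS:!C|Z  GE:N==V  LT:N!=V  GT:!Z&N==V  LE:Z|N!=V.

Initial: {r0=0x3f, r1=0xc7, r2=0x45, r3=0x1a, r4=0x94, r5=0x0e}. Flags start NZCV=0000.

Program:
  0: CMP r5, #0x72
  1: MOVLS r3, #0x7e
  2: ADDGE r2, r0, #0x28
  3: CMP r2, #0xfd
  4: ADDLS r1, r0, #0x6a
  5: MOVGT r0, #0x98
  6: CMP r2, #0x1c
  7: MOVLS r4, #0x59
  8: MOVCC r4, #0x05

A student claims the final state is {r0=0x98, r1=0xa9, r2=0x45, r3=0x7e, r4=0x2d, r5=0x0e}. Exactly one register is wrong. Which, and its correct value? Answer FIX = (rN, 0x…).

0: ✓ CMP  NZCV=1000
1: ✓ MOVLS  r3←0x7e
2: · ADDGE
3: ✓ CMP  NZCV=0000
4: ✓ ADDLS  r1←0xa9
5: ✓ MOVGT  r0←0x98
6: ✓ CMP  NZCV=0010
7: · MOVLS
8: · MOVCC

FIX = (r4, 0x94)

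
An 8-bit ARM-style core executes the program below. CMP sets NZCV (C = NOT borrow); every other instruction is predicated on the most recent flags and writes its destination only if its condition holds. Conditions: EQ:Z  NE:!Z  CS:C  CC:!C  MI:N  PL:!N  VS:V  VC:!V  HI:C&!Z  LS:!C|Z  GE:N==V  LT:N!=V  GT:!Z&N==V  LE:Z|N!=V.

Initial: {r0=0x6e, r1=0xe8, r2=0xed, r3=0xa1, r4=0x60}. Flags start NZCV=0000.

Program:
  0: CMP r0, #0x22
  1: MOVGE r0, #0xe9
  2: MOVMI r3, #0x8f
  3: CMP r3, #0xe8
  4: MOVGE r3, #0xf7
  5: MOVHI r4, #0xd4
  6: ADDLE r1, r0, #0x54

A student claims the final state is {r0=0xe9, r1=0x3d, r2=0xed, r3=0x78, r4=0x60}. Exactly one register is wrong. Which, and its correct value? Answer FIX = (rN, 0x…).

[0] flags=0010 → (cmp)
[1] flags=0010 GE?T → r0=0xe9
[2] flags=0010 MI?F → skip
[3] flags=1000 → (cmp)
[4] flags=1000 GE?F → skip
[5] flags=1000 HI?F → skip
[6] flags=1000 LE?T → r1=0x3d

FIX = (r3, 0xa1)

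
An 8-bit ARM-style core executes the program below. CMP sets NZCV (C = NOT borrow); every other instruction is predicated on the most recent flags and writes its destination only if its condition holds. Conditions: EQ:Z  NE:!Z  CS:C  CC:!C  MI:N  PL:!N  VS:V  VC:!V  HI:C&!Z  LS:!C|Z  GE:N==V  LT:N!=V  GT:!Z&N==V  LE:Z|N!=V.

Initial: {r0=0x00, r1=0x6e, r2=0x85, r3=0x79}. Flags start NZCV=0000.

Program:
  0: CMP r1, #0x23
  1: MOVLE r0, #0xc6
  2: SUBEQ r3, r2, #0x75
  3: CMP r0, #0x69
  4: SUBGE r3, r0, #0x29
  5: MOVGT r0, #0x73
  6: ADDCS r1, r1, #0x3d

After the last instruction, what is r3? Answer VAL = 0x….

VAL = 0x79

0: ✓ CMP  NZCV=0010
1: · MOVLE
2: · SUBEQ
3: ✓ CMP  NZCV=1000
4: · SUBGE
5: · MOVGT
6: · ADDCS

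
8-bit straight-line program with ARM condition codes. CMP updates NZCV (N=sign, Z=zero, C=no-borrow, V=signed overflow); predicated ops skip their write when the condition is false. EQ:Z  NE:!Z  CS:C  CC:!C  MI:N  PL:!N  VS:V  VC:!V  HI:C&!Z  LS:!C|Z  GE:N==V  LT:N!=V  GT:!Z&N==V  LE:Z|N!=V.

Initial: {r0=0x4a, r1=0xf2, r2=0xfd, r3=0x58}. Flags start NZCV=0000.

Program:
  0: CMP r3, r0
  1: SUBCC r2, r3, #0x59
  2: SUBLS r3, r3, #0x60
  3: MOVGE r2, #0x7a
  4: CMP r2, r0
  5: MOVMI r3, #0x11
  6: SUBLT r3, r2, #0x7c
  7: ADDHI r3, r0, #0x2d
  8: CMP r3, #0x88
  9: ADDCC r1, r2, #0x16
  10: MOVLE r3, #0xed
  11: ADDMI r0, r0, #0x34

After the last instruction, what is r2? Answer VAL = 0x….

VAL = 0x7a

0: ✓ CMP  NZCV=0010
1: · SUBCC
2: · SUBLS
3: ✓ MOVGE  r2←0x7a
4: ✓ CMP  NZCV=0010
5: · MOVMI
6: · SUBLT
7: ✓ ADDHI  r3←0x77
8: ✓ CMP  NZCV=1001
9: ✓ ADDCC  r1←0x90
10: · MOVLE
11: ✓ ADDMI  r0←0x7e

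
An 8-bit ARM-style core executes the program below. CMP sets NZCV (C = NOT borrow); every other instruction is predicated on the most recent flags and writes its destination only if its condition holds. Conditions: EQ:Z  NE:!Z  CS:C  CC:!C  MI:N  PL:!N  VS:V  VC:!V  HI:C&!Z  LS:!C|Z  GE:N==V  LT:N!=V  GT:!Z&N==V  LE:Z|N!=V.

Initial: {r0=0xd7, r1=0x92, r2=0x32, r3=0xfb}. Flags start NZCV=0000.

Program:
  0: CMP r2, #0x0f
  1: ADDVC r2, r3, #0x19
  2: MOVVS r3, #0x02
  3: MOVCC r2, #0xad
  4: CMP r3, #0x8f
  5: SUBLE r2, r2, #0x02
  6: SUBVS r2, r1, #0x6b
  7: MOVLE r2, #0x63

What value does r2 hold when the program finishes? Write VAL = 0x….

VAL = 0x14

0: ✓ CMP  NZCV=0010
1: ✓ ADDVC  r2←0x14
2: · MOVVS
3: · MOVCC
4: ✓ CMP  NZCV=0010
5: · SUBLE
6: · SUBVS
7: · MOVLE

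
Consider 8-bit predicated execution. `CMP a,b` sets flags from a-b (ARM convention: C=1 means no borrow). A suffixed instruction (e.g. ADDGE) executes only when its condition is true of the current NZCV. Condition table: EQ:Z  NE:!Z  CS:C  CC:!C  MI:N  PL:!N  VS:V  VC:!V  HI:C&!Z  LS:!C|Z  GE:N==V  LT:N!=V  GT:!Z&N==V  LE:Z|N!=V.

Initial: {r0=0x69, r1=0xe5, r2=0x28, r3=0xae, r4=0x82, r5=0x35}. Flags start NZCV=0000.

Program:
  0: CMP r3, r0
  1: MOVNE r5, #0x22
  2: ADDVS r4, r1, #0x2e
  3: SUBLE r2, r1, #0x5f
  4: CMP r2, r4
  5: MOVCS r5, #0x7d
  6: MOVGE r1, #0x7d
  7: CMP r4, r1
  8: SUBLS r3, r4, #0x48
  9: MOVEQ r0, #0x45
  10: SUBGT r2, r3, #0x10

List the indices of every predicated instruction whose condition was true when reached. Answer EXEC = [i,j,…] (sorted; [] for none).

EXEC = [1,2,3,5,8,10]

0: ✓ CMP  NZCV=0011
1: ✓ MOVNE  r5←0x22
2: ✓ ADDVS  r4←0x13
3: ✓ SUBLE  r2←0x86
4: ✓ CMP  NZCV=0011
5: ✓ MOVCS  r5←0x7d
6: · MOVGE
7: ✓ CMP  NZCV=0000
8: ✓ SUBLS  r3←0xcb
9: · MOVEQ
10: ✓ SUBGT  r2←0xbb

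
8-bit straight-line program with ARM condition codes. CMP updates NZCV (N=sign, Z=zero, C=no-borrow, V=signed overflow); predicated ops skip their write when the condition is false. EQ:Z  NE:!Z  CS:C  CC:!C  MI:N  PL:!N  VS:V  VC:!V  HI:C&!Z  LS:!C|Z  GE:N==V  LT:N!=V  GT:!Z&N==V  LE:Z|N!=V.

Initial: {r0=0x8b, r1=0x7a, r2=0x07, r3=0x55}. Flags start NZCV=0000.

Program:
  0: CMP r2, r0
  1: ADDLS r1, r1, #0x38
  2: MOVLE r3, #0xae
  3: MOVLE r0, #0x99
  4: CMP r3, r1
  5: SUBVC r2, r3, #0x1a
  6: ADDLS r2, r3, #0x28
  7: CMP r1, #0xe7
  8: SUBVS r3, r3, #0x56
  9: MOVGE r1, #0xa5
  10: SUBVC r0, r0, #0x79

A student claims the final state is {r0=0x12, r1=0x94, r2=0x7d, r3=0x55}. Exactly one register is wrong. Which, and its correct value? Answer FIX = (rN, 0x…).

[0] flags=0000 → (cmp)
[1] flags=0000 LS?T → r1=0xb2
[2] flags=0000 LE?F → skip
[3] flags=0000 LE?F → skip
[4] flags=1001 → (cmp)
[5] flags=1001 VC?F → skip
[6] flags=1001 LS?T → r2=0x7d
[7] flags=1000 → (cmp)
[8] flags=1000 VS?F → skip
[9] flags=1000 GE?F → skip
[10] flags=1000 VC?T → r0=0x12

FIX = (r1, 0xb2)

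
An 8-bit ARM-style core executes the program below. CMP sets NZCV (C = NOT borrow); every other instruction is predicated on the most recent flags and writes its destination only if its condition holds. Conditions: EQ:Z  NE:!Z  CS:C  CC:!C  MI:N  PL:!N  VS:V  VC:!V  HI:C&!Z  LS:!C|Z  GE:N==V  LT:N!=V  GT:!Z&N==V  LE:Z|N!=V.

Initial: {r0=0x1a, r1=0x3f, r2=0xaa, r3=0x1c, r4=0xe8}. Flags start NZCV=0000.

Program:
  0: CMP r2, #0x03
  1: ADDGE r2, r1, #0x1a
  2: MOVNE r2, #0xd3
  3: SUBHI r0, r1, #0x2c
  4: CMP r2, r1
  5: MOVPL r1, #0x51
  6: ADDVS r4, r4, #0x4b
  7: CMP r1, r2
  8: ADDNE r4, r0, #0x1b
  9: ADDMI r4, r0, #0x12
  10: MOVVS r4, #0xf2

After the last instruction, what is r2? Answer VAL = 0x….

0: ✓ CMP  NZCV=1010
1: · ADDGE
2: ✓ MOVNE  r2←0xd3
3: ✓ SUBHI  r0←0x13
4: ✓ CMP  NZCV=1010
5: · MOVPL
6: · ADDVS
7: ✓ CMP  NZCV=0000
8: ✓ ADDNE  r4←0x2e
9: · ADDMI
10: · MOVVS

VAL = 0xd3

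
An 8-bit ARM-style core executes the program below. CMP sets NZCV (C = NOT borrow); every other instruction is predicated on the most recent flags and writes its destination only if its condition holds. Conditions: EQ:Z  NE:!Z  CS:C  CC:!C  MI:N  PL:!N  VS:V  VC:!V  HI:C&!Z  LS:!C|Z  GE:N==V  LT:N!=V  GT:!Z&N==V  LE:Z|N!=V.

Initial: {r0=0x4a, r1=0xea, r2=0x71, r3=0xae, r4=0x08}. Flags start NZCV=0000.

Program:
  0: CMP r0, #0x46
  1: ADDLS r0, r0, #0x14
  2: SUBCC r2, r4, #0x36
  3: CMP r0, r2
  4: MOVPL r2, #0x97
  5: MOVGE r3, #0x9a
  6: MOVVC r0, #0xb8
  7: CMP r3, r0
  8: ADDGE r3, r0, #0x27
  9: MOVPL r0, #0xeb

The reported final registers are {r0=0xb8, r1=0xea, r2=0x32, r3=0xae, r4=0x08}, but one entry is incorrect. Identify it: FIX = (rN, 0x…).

FIX = (r2, 0x71)

0: ✓ CMP  NZCV=0010
1: · ADDLS
2: · SUBCC
3: ✓ CMP  NZCV=1000
4: · MOVPL
5: · MOVGE
6: ✓ MOVVC  r0←0xb8
7: ✓ CMP  NZCV=1000
8: · ADDGE
9: · MOVPL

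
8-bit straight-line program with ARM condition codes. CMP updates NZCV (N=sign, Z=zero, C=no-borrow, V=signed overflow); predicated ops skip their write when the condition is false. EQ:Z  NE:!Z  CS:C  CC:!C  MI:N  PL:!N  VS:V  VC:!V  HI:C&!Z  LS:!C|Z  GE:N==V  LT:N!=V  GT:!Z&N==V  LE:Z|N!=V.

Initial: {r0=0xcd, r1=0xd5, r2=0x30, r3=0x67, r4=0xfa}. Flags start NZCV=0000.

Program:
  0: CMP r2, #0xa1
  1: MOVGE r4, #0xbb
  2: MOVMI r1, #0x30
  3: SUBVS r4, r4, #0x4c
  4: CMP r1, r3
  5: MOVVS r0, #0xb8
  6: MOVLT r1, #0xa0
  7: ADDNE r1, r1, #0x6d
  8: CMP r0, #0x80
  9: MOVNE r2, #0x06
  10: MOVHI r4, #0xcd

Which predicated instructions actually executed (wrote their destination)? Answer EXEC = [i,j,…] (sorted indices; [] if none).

0: ✓ CMP  NZCV=1001
1: ✓ MOVGE  r4←0xbb
2: ✓ MOVMI  r1←0x30
3: ✓ SUBVS  r4←0x6f
4: ✓ CMP  NZCV=1000
5: · MOVVS
6: ✓ MOVLT  r1←0xa0
7: ✓ ADDNE  r1←0x0d
8: ✓ CMP  NZCV=0010
9: ✓ MOVNE  r2←0x06
10: ✓ MOVHI  r4←0xcd

EXEC = [1,2,3,6,7,9,10]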